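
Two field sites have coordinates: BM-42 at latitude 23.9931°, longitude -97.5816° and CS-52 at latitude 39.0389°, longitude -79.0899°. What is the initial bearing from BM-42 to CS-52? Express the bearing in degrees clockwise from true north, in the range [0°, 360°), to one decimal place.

Δλ = 18.4917°
y = sin Δλ · cos φ₂ = 0.246350
x = cos φ₁ sin φ₂ − sin φ₁ cos φ₂ cos Δλ = 0.275898
θ = atan2(y, x) = 41.7617° → 41.7617° (mod 360°)

41.8°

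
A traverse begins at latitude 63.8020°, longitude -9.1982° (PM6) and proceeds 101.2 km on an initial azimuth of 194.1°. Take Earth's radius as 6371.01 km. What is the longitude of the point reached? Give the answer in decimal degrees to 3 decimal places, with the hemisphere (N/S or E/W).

9.685°W

δ = d/R = 101.2/6371.01 = 0.015884 rad
φ₂ = arcsin(sin φ₁ cos δ + cos φ₁ sin δ cos θ)
   = arcsin(0.89727·0.99987 + 0.44147·0.01588·-0.96987) = 62.91846°
λ₂ = λ₁ + atan2(sin θ sin δ cos φ₁, cos δ − sin φ₁ sin φ₂) = -9.68520°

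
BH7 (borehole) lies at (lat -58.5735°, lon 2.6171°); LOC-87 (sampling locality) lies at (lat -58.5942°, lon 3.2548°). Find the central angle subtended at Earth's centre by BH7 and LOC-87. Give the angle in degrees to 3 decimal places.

0.333°

Δφ = -0.0207°,  Δλ = 0.6377°
a = sin²(Δφ/2) + cos φ₁ cos φ₂ sin²(Δλ/2) = 0.000008
c = 2·arcsin(√a) = 0.005813 rad = 0.3330°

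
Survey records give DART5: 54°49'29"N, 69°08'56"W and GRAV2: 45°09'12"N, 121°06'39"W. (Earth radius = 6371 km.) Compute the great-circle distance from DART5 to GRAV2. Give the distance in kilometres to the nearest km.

DART5: φ = +54.82472°, λ = -69.14889°
GRAV2: φ = +45.15333°, λ = -121.11083°
Δφ = -9.6714°,  Δλ = -51.9619°
a = sin²(Δφ/2) + cos φ₁ cos φ₂ sin²(Δλ/2) = 0.085070
c = 2·arcsin(√a) = 0.591941 rad = 33.9157°
d = R·c = 6371 × 0.591941 = 3771.3 km

3771 km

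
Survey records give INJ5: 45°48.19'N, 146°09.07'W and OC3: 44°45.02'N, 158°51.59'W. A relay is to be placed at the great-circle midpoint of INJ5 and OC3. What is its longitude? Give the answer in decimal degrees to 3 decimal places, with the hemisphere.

152.565°W

INJ5: φ = +45.80317°, λ = -146.15117°
OC3: φ = +44.75033°, λ = -158.85983°
Bx = cos φ₂ cos Δλ = 0.692783,  By = cos φ₂ sin Δλ = -0.156235
φₘ = atan2(sin φ₁ + sin φ₂, √((cos φ₁ + Bx)² + By²)) = 45.45326°
λₘ = λ₁ + atan2(By, cos φ₁ + Bx) = -152.56469°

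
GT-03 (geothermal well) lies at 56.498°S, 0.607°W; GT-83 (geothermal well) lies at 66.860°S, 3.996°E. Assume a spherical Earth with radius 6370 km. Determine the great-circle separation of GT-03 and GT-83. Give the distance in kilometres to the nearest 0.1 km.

Δφ = -10.3620°,  Δλ = 4.6030°
a = sin²(Δφ/2) + cos φ₁ cos φ₂ sin²(Δλ/2) = 0.008504
c = 2·arcsin(√a) = 0.184700 rad = 10.5825°
d = R·c = 6370 × 0.184700 = 1176.5 km

1176.5 km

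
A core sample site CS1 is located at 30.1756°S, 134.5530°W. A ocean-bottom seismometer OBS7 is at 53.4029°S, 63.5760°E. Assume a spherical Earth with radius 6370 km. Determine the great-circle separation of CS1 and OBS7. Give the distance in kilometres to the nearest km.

Δφ = -23.2273°,  Δλ = -161.8710°
a = sin²(Δφ/2) + cos φ₁ cos φ₂ sin²(Δλ/2) = 0.543128
c = 2·arcsin(√a) = 1.657160 rad = 94.9483°
d = R·c = 6370 × 1.657160 = 10556.1 km

10556 km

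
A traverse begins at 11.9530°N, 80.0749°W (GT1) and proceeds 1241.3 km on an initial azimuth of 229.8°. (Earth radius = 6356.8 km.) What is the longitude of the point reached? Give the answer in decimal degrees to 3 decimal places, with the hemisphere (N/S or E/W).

δ = d/R = 1241.3/6356.8 = 0.195271 rad
φ₂ = arcsin(sin φ₁ cos δ + cos φ₁ sin δ cos θ)
   = arcsin(0.20711·0.98100 + 0.97832·0.19403·-0.64546) = 4.62586°
λ₂ = λ₁ + atan2(sin θ sin δ cos φ₁, cos δ − sin φ₁ sin φ₂) = -88.62567°

88.626°W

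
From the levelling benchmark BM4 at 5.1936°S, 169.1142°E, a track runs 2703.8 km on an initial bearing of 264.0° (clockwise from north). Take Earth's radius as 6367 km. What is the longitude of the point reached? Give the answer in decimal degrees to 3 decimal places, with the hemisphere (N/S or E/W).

δ = d/R = 2703.8/6367 = 0.424658 rad
φ₂ = arcsin(sin φ₁ cos δ + cos φ₁ sin δ cos θ)
   = arcsin(-0.09052·0.91118 + 0.99589·0.41201·-0.10453) = -7.20219°
λ₂ = λ₁ + atan2(sin θ sin δ cos φ₁, cos δ − sin φ₁ sin φ₂) = 144.72007°

144.720°E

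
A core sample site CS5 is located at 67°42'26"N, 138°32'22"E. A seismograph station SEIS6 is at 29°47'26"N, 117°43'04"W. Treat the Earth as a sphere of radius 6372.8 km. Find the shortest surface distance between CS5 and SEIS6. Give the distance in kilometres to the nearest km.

CS5: φ = +67.70722°, λ = +138.53944°
SEIS6: φ = +29.79056°, λ = -117.71778°
Δφ = -37.9167°,  Δλ = 103.7428°
a = sin²(Δφ/2) + cos φ₁ cos φ₂ sin²(Δλ/2) = 0.309256
c = 2·arcsin(√a) = 1.179390 rad = 67.5741°
d = R·c = 6372.8 × 1.179390 = 7516.0 km

7516 km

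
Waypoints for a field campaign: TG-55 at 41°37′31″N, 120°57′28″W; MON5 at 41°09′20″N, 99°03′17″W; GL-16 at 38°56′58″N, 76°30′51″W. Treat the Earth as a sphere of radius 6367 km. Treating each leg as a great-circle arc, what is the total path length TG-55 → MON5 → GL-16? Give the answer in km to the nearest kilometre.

TG-55: φ = +41.62528°, λ = -120.95778°
MON5: φ = +41.15556°, λ = -99.05472°
GL-16: φ = +38.94944°, λ = -76.51417°
TG-55→MON5: c = 0.286141 rad, d = 1821.86 km
MON5→GL-16: c = 0.302725 rad, d = 1927.45 km
Total = 1821.86 + 1927.45 = 3749.31 km

3749 km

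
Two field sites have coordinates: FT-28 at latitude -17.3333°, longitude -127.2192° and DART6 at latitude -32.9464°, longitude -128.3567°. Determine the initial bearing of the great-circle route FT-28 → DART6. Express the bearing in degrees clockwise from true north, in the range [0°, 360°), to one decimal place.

183.5°

Δλ = -1.1375°
y = sin Δλ · cos φ₂ = -0.016659
x = cos φ₁ sin φ₂ − sin φ₁ cos φ₂ cos Δλ = -0.269189
θ = atan2(y, x) = -176.4587° → 183.5413° (mod 360°)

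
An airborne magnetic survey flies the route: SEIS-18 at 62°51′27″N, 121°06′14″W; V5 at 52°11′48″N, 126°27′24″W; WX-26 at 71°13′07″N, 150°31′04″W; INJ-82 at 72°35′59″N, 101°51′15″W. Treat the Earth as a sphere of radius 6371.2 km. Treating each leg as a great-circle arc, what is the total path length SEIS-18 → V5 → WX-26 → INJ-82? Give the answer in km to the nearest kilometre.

SEIS-18: φ = +62.85750°, λ = -121.10389°
V5: φ = +52.19667°, λ = -126.45667°
WX-26: φ = +71.21861°, λ = -150.51778°
INJ-82: φ = +72.59972°, λ = -101.85417°
SEIS-18→V5: c = 0.192547 rad, d = 1226.75 km
V5→WX-26: c = 0.381125 rad, d = 2428.22 km
WX-26→INJ-82: c = 0.257537 rad, d = 1640.82 km
Total = 1226.75 + 2428.22 + 1640.82 = 5295.80 km

5296 km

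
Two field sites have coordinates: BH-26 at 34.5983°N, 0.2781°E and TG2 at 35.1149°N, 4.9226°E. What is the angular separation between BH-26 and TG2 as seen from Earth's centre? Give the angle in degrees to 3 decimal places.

Δφ = 0.5166°,  Δλ = 4.6445°
a = sin²(Δφ/2) + cos φ₁ cos φ₂ sin²(Δλ/2) = 0.001126
c = 2·arcsin(√a) = 0.067120 rad = 3.8457°

3.846°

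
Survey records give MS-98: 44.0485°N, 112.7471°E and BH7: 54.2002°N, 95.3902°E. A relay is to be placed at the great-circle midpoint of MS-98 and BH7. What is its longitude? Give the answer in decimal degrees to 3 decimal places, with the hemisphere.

Bx = cos φ₂ cos Δλ = 0.558319,  By = cos φ₂ sin Δλ = -0.174505
φₘ = atan2(sin φ₁ + sin φ₂, √((cos φ₁ + Bx)² + By²)) = 49.44708°
λₘ = λ₁ + atan2(By, cos φ₁ + Bx) = 104.96610°

104.966°E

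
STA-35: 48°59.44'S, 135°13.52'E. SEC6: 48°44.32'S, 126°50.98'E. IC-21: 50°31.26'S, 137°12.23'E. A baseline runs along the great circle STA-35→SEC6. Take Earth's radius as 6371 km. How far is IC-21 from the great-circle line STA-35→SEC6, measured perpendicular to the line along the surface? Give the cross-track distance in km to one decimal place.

STA-35: φ = -48.99067°, λ = +135.22533°
SEC6: φ = -48.73867°, λ = +126.84967°
IC-21: φ = -50.52100°, λ = +137.20383°
δ₁₃ = central angle STA-35→IC-21 = 0.034798 rad  (haversine)
θ₁₃ = bearing STA-35→IC-21 = 140.881°,  θ₁₂ = bearing STA-35→SEC6 = 269.457°
dₓₜ = R·arcsin(sin δ₁₃ · sin(θ₁₃ − θ₁₂)) = 6371·arcsin(0.03479·sin(-128.576°)) = -173.305 km
|dₓₜ| = 173.305 km

173.3 km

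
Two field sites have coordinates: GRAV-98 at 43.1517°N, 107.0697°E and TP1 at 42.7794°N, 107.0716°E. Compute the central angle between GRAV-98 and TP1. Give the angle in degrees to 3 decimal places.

0.372°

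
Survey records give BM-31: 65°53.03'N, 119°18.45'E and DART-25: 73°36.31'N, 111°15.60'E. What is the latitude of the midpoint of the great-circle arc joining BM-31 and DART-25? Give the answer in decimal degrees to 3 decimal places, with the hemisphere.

69.789°N

BM-31: φ = +65.88383°, λ = +119.30750°
DART-25: φ = +73.60517°, λ = +111.26000°
Bx = cos φ₂ cos Δλ = 0.279475,  By = cos φ₂ sin Δλ = -0.039514
φₘ = atan2(sin φ₁ + sin φ₂, √((cos φ₁ + Bx)² + By²)) = 69.78885°
λₘ = λ₁ + atan2(By, cos φ₁ + Bx) = 116.02074°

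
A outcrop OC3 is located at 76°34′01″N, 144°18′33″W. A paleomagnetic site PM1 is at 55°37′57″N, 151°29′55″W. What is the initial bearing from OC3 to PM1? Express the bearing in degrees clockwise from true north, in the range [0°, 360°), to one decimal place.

OC3: φ = +76.56694°, λ = -144.30917°
PM1: φ = +55.63250°, λ = -151.49861°
Δλ = -7.1894°
y = sin Δλ · cos φ₂ = -0.070647
x = cos φ₁ sin φ₂ − sin φ₁ cos φ₂ cos Δλ = -0.352983
θ = atan2(y, x) = -168.6821° → 191.3179° (mod 360°)

191.3°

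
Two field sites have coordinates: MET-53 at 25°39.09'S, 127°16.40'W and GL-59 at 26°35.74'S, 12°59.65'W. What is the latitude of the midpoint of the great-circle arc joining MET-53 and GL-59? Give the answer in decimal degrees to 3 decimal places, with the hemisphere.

42.107°S

MET-53: φ = -25.65150°, λ = -127.27333°
GL-59: φ = -26.59567°, λ = -12.99417°
Bx = cos φ₂ cos Δλ = -0.367675,  By = cos φ₂ sin Δλ = 0.815100
φₘ = atan2(sin φ₁ + sin φ₂, √((cos φ₁ + Bx)² + By²)) = -42.10723°
λₘ = λ₁ + atan2(By, cos φ₁ + Bx) = -70.49216°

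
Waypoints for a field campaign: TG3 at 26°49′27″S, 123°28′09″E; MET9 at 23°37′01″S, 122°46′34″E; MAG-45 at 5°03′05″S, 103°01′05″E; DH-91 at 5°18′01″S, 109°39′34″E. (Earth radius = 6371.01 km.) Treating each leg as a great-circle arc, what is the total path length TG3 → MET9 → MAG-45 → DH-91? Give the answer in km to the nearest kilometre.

4056 km

TG3: φ = -26.82417°, λ = +123.46917°
MET9: φ = -23.61694°, λ = +122.77611°
MAG-45: φ = -5.05139°, λ = +103.01806°
DH-91: φ = -5.30028°, λ = +109.65944°
TG3→MET9: c = 0.057036 rad, d = 363.38 km
MET9→MAG-45: c = 0.464091 rad, d = 2956.73 km
MAG-45→DH-91: c = 0.115523 rad, d = 736.00 km
Total = 363.38 + 2956.73 + 736.00 = 4056.10 km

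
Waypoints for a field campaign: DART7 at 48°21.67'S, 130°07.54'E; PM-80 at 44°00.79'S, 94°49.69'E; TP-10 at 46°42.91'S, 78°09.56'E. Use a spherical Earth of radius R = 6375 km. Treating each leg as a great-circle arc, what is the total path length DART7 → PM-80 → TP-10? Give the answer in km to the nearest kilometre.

DART7: φ = -48.36117°, λ = +130.12567°
PM-80: φ = -44.01317°, λ = +94.82817°
TP-10: φ = -46.71517°, λ = +78.15933°
DART7→PM-80: c = 0.429255 rad, d = 2736.50 km
PM-80→TP-10: c = 0.209341 rad, d = 1334.55 km
Total = 2736.50 + 1334.55 = 4071.05 km

4071 km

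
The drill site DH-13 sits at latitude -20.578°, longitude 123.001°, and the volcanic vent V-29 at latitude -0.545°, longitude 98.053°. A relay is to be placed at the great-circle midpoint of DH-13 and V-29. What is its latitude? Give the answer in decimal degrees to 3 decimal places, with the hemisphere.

Bx = cos φ₂ cos Δλ = 0.906650,  By = cos φ₂ sin Δλ = -0.421776
φₘ = atan2(sin φ₁ + sin φ₂, √((cos φ₁ + Bx)² + By²)) = -10.81061°
λₘ = λ₁ + atan2(By, cos φ₁ + Bx) = 110.10960°

10.811°S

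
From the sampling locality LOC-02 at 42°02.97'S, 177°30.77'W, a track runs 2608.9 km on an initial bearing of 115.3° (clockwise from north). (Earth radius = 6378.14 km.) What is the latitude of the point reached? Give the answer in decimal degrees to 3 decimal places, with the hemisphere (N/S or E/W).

47.794°S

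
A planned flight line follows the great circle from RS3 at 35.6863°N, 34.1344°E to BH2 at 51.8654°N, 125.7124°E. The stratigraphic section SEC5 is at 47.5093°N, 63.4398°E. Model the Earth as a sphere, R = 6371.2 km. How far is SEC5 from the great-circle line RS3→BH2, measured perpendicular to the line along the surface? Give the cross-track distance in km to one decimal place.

405.1 km

δ₁₃ = central angle RS3→SEC5 = 0.430941 rad  (haversine)
θ₁₃ = bearing RS3→SEC5 = 52.323°,  θ₁₂ = bearing RS3→BH2 = 43.574°
dₓₜ = R·arcsin(sin δ₁₃ · sin(θ₁₃ − θ₁₂)) = 6371.2·arcsin(0.41773·sin(8.749°)) = 405.087 km
|dₓₜ| = 405.087 km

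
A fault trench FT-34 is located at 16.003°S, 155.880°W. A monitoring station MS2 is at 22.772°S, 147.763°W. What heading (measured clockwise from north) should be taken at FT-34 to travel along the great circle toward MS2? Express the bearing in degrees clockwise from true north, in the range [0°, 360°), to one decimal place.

132.8°

Δλ = 8.1170°
y = sin Δλ · cos φ₂ = 0.130189
x = cos φ₁ sin φ₂ − sin φ₁ cos φ₂ cos Δλ = -0.120413
θ = atan2(y, x) = 132.7661° → 132.7661° (mod 360°)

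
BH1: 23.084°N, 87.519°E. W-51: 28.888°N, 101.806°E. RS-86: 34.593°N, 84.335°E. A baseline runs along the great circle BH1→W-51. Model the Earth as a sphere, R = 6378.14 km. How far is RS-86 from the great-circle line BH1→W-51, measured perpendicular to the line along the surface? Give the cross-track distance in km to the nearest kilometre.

1276 km

δ₁₃ = central angle BH1→RS-86 = 0.206647 rad  (haversine)
θ₁₃ = bearing BH1→RS-86 = 347.124°,  θ₁₂ = bearing BH1→W-51 = 62.654°
dₓₜ = R·arcsin(sin δ₁₃ · sin(θ₁₃ − θ₁₂)) = 6378.14·arcsin(0.20518·sin(284.470°)) = -1275.639 km
|dₓₜ| = 1275.639 km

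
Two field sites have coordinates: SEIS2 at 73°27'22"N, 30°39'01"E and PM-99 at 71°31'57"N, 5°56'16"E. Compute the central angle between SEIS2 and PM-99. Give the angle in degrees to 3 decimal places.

SEIS2: φ = +73.45611°, λ = +30.65028°
PM-99: φ = +71.53250°, λ = +5.93778°
Δφ = -1.9236°,  Δλ = -24.7125°
a = sin²(Δφ/2) + cos φ₁ cos φ₂ sin²(Δλ/2) = 0.004412
c = 2·arcsin(√a) = 0.132946 rad = 7.6172°

7.617°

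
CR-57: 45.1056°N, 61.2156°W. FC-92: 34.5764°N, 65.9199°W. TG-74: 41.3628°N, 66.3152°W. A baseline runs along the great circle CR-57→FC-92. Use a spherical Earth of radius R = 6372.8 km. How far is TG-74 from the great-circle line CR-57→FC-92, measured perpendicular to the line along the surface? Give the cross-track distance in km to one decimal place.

257.5 km

δ₁₃ = central angle CR-57→TG-74 = 0.092008 rad  (haversine)
θ₁₃ = bearing CR-57→TG-74 = 226.561°,  θ₁₂ = bearing CR-57→FC-92 = 200.483°
dₓₜ = R·arcsin(sin δ₁₃ · sin(θ₁₃ − θ₁₂)) = 6372.8·arcsin(0.09188·sin(26.078°)) = 257.462 km
|dₓₜ| = 257.462 km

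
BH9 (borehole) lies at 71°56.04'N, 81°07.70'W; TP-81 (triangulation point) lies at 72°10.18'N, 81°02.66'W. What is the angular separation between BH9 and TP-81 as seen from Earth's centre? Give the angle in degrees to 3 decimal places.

BH9: φ = +71.93400°, λ = -81.12833°
TP-81: φ = +72.16967°, λ = -81.04433°
Δφ = 0.2357°,  Δλ = 0.0840°
a = sin²(Δφ/2) + cos φ₁ cos φ₂ sin²(Δλ/2) = 0.000004
c = 2·arcsin(√a) = 0.004138 rad = 0.2371°

0.237°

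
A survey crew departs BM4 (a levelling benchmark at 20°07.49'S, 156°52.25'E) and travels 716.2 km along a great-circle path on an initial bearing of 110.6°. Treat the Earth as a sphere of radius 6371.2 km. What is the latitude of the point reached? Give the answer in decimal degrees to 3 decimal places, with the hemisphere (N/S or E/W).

22.269°S

BM4: φ = -20.12483°, λ = +156.87083°
δ = d/R = 716.2/6371.2 = 0.112412 rad
φ₂ = arcsin(sin φ₁ cos δ + cos φ₁ sin δ cos θ)
   = arcsin(-0.34407·0.99369 + 0.93895·0.11218·-0.35184) = -22.26887°
λ₂ = λ₁ + atan2(sin θ sin δ cos φ₁, cos δ − sin φ₁ sin φ₂) = 163.38597°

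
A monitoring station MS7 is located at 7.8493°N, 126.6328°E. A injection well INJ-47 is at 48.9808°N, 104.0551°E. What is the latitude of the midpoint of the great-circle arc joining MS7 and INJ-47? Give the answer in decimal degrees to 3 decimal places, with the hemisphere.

28.866°N

Bx = cos φ₂ cos Δλ = 0.606012,  By = cos φ₂ sin Δλ = -0.251982
φₘ = atan2(sin φ₁ + sin φ₂, √((cos φ₁ + Bx)² + By²)) = 28.86616°
λₘ = λ₁ + atan2(By, cos φ₁ + Bx) = 117.66437°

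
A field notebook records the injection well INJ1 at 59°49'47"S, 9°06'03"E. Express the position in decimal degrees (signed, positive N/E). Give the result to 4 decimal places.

lat: 59.8297° S → -59.8297°
lon: 9.1008° E → +9.1008°

-59.8297°, +9.1008°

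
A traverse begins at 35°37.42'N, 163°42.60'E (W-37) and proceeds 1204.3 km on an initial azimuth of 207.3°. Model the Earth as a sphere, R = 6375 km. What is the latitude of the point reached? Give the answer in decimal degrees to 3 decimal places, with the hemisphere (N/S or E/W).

25.878°N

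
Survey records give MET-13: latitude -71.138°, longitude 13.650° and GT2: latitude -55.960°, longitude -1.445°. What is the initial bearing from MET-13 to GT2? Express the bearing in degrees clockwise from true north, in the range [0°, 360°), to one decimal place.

329.1°

Δλ = -15.0950°
y = sin Δλ · cos φ₂ = -0.145776
x = cos φ₁ sin φ₂ − sin φ₁ cos φ₂ cos Δλ = 0.243541
θ = atan2(y, x) = -30.9034° → 329.0966° (mod 360°)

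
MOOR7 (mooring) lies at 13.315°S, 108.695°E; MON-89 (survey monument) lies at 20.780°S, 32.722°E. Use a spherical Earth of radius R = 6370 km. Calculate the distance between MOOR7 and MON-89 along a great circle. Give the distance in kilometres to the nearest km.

8050 km

Δφ = -7.4650°,  Δλ = -75.9730°
a = sin²(Δφ/2) + cos φ₁ cos φ₂ sin²(Δλ/2) = 0.348886
c = 2·arcsin(√a) = 1.263767 rad = 72.4085°
d = R·c = 6370 × 1.263767 = 8050.2 km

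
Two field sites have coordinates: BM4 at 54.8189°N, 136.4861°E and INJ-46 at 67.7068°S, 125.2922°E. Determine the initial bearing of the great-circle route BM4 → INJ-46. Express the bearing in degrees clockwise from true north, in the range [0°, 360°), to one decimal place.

185.0°

Δλ = -11.1939°
y = sin Δλ · cos φ₂ = -0.073642
x = cos φ₁ sin φ₂ − sin φ₁ cos φ₂ cos Δλ = -0.837252
θ = atan2(y, x) = -174.9733° → 185.0267° (mod 360°)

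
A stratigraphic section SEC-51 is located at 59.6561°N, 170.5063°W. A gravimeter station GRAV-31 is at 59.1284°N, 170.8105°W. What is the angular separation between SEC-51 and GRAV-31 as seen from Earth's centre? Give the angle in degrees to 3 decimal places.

Δφ = -0.5277°,  Δλ = -0.3042°
a = sin²(Δφ/2) + cos φ₁ cos φ₂ sin²(Δλ/2) = 0.000023
c = 2·arcsin(√a) = 0.009599 rad = 0.5500°

0.550°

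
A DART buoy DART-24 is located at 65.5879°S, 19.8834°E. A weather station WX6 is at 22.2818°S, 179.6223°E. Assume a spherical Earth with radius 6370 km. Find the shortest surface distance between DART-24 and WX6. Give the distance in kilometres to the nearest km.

10092 km

Δφ = 43.3061°,  Δλ = 159.7389°
a = sin²(Δφ/2) + cos φ₁ cos φ₂ sin²(Δλ/2) = 0.506754
c = 2·arcsin(√a) = 1.584305 rad = 90.7740°
d = R·c = 6370 × 1.584305 = 10092.0 km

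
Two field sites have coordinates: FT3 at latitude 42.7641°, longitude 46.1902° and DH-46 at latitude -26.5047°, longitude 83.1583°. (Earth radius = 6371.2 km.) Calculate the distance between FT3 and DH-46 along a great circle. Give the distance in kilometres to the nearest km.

8582 km

Δφ = -69.2688°,  Δλ = 36.9681°
a = sin²(Δφ/2) + cos φ₁ cos φ₂ sin²(Δλ/2) = 0.389046
c = 2·arcsin(√a) = 1.347025 rad = 77.1788°
d = R·c = 6371.2 × 1.347025 = 8582.2 km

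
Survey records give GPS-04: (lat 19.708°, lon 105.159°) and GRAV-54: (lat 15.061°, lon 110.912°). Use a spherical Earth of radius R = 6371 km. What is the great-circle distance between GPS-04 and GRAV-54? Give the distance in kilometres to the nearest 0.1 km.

799.6 km

Δφ = -4.6470°,  Δλ = 5.7530°
a = sin²(Δφ/2) + cos φ₁ cos φ₂ sin²(Δλ/2) = 0.003933
c = 2·arcsin(√a) = 0.125510 rad = 7.1912°
d = R·c = 6371 × 0.125510 = 799.6 km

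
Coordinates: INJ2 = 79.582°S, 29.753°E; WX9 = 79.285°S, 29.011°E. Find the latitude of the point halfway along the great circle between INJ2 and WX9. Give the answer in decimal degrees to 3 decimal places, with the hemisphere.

Bx = cos φ₂ cos Δλ = 0.185908,  By = cos φ₂ sin Δλ = -0.002408
φₘ = atan2(sin φ₁ + sin φ₂, √((cos φ₁ + Bx)² + By²)) = -79.43372°
λₘ = λ₁ + atan2(By, cos φ₁ + Bx) = 29.37685°

79.434°S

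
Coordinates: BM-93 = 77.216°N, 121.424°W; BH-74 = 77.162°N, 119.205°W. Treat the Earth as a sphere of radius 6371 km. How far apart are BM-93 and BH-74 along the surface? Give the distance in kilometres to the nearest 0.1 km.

55.0 km

Δφ = -0.0540°,  Δλ = 2.2190°
a = sin²(Δφ/2) + cos φ₁ cos φ₂ sin²(Δλ/2) = 0.000019
c = 2·arcsin(√a) = 0.008639 rad = 0.4950°
d = R·c = 6371 × 0.008639 = 55.0 km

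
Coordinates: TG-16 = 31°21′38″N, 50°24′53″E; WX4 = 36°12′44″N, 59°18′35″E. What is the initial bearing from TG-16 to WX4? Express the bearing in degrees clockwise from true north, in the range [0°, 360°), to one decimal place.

54.3°

TG-16: φ = +31.36056°, λ = +50.41472°
WX4: φ = +36.21222°, λ = +59.30972°
Δλ = 8.8950°
y = sin Δλ · cos φ₂ = 0.124756
x = cos φ₁ sin φ₂ − sin φ₁ cos φ₂ cos Δλ = 0.089626
θ = atan2(y, x) = 54.3061° → 54.3061° (mod 360°)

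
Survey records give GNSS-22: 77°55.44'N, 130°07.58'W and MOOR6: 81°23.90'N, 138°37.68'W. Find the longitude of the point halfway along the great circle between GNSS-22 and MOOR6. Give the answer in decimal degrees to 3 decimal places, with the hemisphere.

133.669°W

GNSS-22: φ = +77.92400°, λ = -130.12633°
MOOR6: φ = +81.39833°, λ = -138.62800°
Bx = cos φ₂ cos Δλ = 0.147921,  By = cos φ₂ sin Δλ = -0.022111
φₘ = atan2(sin φ₁ + sin φ₂, √((cos φ₁ + Bx)² + By²)) = 79.68823°
λₘ = λ₁ + atan2(By, cos φ₁ + Bx) = -133.66922°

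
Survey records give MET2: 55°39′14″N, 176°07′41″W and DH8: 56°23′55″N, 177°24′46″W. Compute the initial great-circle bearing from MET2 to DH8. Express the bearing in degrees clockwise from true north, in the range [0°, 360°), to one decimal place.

316.6°

MET2: φ = +55.65389°, λ = -176.12806°
DH8: φ = +56.39861°, λ = -177.41278°
Δλ = -1.2847°
y = sin Δλ · cos φ₂ = -0.012408
x = cos φ₁ sin φ₂ − sin φ₁ cos φ₂ cos Δλ = 0.013112
θ = atan2(y, x) = -43.4189° → 316.5811° (mod 360°)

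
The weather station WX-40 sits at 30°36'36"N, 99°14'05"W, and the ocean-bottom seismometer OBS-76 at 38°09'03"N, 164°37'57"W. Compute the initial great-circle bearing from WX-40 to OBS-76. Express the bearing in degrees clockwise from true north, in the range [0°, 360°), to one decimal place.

WX-40: φ = +30.61000°, λ = -99.23472°
OBS-76: φ = +38.15083°, λ = -164.63250°
Δλ = -65.3978°
y = sin Δλ · cos φ₂ = -0.714999
x = cos φ₁ sin φ₂ − sin φ₁ cos φ₂ cos Δλ = 0.364953
θ = atan2(y, x) = -62.9592° → 297.0408° (mod 360°)

297.0°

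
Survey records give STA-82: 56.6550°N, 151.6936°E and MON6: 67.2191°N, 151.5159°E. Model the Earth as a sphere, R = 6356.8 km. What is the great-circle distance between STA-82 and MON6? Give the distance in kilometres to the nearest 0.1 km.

1172.1 km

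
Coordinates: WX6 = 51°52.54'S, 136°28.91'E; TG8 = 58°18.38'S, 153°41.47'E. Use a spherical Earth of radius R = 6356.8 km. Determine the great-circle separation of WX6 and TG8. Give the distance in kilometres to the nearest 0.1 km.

1299.2 km

WX6: φ = -51.87567°, λ = +136.48183°
TG8: φ = -58.30633°, λ = +153.69117°
Δφ = -6.4307°,  Δλ = 17.2093°
a = sin²(Δφ/2) + cos φ₁ cos φ₂ sin²(Δλ/2) = 0.010407
c = 2·arcsin(√a) = 0.204380 rad = 11.7101°
d = R·c = 6356.8 × 0.204380 = 1299.2 km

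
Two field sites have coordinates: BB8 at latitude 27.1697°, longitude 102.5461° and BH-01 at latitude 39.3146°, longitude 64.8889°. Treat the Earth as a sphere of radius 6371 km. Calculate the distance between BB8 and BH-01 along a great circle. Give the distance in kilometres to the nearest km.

3721 km

Δφ = 12.1449°,  Δλ = -37.6572°
a = sin²(Δφ/2) + cos φ₁ cos φ₂ sin²(Δλ/2) = 0.082885
c = 2·arcsin(√a) = 0.584061 rad = 33.4642°
d = R·c = 6371 × 0.584061 = 3721.1 km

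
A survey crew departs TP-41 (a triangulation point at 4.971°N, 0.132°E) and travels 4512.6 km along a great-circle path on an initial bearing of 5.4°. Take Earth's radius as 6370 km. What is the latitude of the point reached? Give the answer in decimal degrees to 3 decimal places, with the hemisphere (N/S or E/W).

45.325°N

δ = d/R = 4512.6/6370 = 0.708414 rad
φ₂ = arcsin(sin φ₁ cos δ + cos φ₁ sin δ cos θ)
   = arcsin(0.08665·0.75939 + 0.99624·0.65063·0.99556) = 45.32524°
λ₂ = λ₁ + atan2(sin θ sin δ cos φ₁, cos δ − sin φ₁ sin φ₂) = 5.12809°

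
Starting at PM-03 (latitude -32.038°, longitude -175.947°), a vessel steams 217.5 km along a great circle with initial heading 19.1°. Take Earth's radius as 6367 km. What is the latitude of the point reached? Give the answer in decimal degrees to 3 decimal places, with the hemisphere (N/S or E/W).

30.186°S

δ = d/R = 217.5/6367 = 0.034161 rad
φ₂ = arcsin(sin φ₁ cos δ + cos φ₁ sin δ cos θ)
   = arcsin(-0.53048·0.99942 + 0.84770·0.03415·0.94495) = -30.18634°
λ₂ = λ₁ + atan2(sin θ sin δ cos φ₁, cos δ − sin φ₁ sin φ₂) = -175.20620°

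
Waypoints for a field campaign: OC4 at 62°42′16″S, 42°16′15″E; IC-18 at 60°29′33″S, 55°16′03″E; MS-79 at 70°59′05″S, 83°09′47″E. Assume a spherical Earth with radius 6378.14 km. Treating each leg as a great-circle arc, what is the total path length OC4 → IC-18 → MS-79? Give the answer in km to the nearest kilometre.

2431 km

OC4: φ = -62.70444°, λ = +42.27083°
IC-18: φ = -60.49250°, λ = +55.26750°
MS-79: φ = -70.98472°, λ = +83.16306°
OC4→IC-18: c = 0.114353 rad, d = 729.36 km
IC-18→MS-79: c = 0.266751 rad, d = 1701.38 km
Total = 729.36 + 1701.38 = 2430.73 km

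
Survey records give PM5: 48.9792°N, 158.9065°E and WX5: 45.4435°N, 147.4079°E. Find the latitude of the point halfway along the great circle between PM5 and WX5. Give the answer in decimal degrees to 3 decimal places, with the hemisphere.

47.355°N

Bx = cos φ₂ cos Δλ = 0.687531,  By = cos φ₂ sin Δλ = -0.139862
φₘ = atan2(sin φ₁ + sin φ₂, √((cos φ₁ + Bx)² + By²)) = 47.35520°
λₘ = λ₁ + atan2(By, cos φ₁ + Bx) = 152.96485°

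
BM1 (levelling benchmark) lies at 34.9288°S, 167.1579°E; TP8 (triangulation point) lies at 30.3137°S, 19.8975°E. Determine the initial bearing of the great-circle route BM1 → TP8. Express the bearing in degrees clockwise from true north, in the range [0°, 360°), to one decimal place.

Δλ = -147.2604°
y = sin Δλ · cos φ₂ = -0.466878
x = cos φ₁ sin φ₂ − sin φ₁ cos φ₂ cos Δλ = -0.829566
θ = atan2(y, x) = -150.6293° → 209.3707° (mod 360°)

209.4°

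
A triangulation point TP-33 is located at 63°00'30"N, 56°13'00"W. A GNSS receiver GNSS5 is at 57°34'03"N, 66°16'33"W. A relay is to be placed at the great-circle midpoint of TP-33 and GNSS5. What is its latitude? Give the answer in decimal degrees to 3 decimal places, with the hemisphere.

60.382°N

TP-33: φ = +63.00833°, λ = -56.21667°
GNSS5: φ = +57.56750°, λ = -66.27583°
Bx = cos φ₂ cos Δλ = 0.528061,  By = cos φ₂ sin Δλ = -0.093674
φₘ = atan2(sin φ₁ + sin φ₂, √((cos φ₁ + Bx)² + By²)) = 60.38232°
λₘ = λ₁ + atan2(By, cos φ₁ + Bx) = -61.66610°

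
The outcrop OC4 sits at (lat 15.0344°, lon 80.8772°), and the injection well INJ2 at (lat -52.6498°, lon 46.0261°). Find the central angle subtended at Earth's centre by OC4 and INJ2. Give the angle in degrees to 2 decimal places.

74.06°

Δφ = -67.6842°,  Δλ = -34.8511°
a = sin²(Δφ/2) + cos φ₁ cos φ₂ sin²(Δλ/2) = 0.362690
c = 2·arcsin(√a) = 1.292601 rad = 74.0606°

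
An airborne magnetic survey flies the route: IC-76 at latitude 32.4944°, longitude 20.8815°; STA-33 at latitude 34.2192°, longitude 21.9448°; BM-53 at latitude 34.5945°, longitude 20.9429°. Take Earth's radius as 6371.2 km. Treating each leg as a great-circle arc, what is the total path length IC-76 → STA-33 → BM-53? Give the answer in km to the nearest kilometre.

317 km

IC-76→STA-33: c = 0.033859 rad, d = 215.72 km
STA-33→BM-53: c = 0.015844 rad, d = 100.95 km
Total = 215.72 + 100.95 = 316.67 km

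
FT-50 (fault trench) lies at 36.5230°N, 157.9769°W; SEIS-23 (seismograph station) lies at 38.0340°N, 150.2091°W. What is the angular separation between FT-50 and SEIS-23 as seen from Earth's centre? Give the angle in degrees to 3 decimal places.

Δφ = 1.5110°,  Δλ = 7.7678°
a = sin²(Δφ/2) + cos φ₁ cos φ₂ sin²(Δλ/2) = 0.003078
c = 2·arcsin(√a) = 0.111015 rad = 6.3607°

6.361°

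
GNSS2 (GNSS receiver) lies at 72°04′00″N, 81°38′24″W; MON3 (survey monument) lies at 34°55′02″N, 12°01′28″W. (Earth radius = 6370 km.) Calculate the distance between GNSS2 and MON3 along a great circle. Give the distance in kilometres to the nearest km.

5644 km

GNSS2: φ = +72.06667°, λ = -81.64000°
MON3: φ = +34.91722°, λ = -12.02444°
Δφ = -37.1494°,  Δλ = 69.6156°
a = sin²(Δφ/2) + cos φ₁ cos φ₂ sin²(Δλ/2) = 0.183737
c = 2·arcsin(√a) = 0.885986 rad = 50.7633°
d = R·c = 6370 × 0.885986 = 5643.7 km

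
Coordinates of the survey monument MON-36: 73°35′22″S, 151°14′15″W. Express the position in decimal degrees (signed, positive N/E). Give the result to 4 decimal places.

-73.5894°, -151.2375°

lat: 73.5894° S → -73.5894°
lon: 151.2375° W → -151.2375°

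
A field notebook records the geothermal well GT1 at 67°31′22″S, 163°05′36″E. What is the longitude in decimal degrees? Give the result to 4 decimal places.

163.0933°E

163° + 5′/60 + 36″/3600 = 163 + 0.08333 + 0.01000 = 163.0933°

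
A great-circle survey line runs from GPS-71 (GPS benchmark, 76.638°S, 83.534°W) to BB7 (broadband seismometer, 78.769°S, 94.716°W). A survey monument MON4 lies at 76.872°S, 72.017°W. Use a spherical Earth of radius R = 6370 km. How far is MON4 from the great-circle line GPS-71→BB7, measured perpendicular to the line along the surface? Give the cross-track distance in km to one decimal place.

248.9 km

δ₁₃ = central angle GPS-71→MON4 = 0.046160 rad  (haversine)
θ₁₃ = bearing GPS-71→MON4 = 100.657°,  θ₁₂ = bearing GPS-71→BB7 = 222.804°
dₓₜ = R·arcsin(sin δ₁₃ · sin(θ₁₃ − θ₁₂)) = 6370·arcsin(0.04614·sin(-122.147°)) = -248.934 km
|dₓₜ| = 248.934 km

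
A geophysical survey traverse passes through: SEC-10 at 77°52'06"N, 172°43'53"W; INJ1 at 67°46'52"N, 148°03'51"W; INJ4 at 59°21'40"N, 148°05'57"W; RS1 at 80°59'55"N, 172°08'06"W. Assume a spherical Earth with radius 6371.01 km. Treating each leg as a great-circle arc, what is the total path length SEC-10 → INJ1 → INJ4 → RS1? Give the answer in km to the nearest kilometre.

4819 km

SEC-10: φ = +77.86833°, λ = -172.73139°
INJ1: φ = +67.78111°, λ = -148.06417°
INJ4: φ = +59.36111°, λ = -148.09917°
RS1: φ = +80.99861°, λ = -172.13500°
SEC-10→INJ1: c = 0.213524 rad, d = 1360.36 km
INJ1→INJ4: c = 0.146957 rad, d = 936.26 km
INJ4→RS1: c = 0.395973 rad, d = 2522.75 km
Total = 1360.36 + 936.26 + 2522.75 = 4819.38 km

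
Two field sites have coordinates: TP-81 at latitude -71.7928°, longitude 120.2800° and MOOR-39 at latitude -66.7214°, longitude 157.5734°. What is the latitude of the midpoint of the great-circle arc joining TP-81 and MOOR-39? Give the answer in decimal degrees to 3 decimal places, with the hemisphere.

70.246°S

Bx = cos φ₂ cos Δλ = 0.314401,  By = cos φ₂ sin Δλ = 0.239452
φₘ = atan2(sin φ₁ + sin φ₂, √((cos φ₁ + Bx)² + By²)) = -70.24558°
λₘ = λ₁ + atan2(By, cos φ₁ + Bx) = 141.18632°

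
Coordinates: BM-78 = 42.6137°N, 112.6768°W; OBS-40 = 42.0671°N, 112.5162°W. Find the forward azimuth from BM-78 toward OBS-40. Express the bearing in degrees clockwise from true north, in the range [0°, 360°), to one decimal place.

167.7°

Δλ = 0.1606°
y = sin Δλ · cos φ₂ = 0.002081
x = cos φ₁ sin φ₂ − sin φ₁ cos φ₂ cos Δλ = -0.009538
θ = atan2(y, x) = 167.6929° → 167.6929° (mod 360°)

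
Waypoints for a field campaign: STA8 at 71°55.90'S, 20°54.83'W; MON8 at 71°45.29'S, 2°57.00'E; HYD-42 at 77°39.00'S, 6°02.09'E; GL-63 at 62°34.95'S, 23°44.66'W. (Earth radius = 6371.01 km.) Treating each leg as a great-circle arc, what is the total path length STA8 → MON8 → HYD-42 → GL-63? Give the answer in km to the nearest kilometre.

STA8: φ = -71.93167°, λ = -20.91383°
MON8: φ = -71.75483°, λ = +2.95000°
HYD-42: φ = -77.65000°, λ = +6.03483°
GL-63: φ = -62.58250°, λ = -23.74433°
STA8→MON8: c = 0.128978 rad, d = 821.72 km
MON8→HYD-42: c = 0.103831 rad, d = 661.51 km
HYD-42→GL-63: c = 0.309077 rad, d = 1969.13 km
Total = 821.72 + 661.51 + 1969.13 = 3452.36 km

3452 km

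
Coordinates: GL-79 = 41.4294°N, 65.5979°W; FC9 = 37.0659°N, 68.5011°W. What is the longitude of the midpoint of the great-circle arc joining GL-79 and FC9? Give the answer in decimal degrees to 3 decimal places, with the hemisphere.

67.095°W

Bx = cos φ₂ cos Δλ = 0.796919,  By = cos φ₂ sin Δλ = -0.040415
φₘ = atan2(sin φ₁ + sin φ₂, √((cos φ₁ + Bx)² + By²)) = 39.25665°
λₘ = λ₁ + atan2(By, cos φ₁ + Bx) = -67.09469°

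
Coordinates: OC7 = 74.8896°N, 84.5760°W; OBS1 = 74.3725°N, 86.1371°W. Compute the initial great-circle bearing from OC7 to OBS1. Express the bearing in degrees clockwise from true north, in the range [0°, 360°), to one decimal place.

219.4°

Δλ = -1.5611°
y = sin Δλ · cos φ₂ = -0.007339
x = cos φ₁ sin φ₂ − sin φ₁ cos φ₂ cos Δλ = -0.008928
θ = atan2(y, x) = -140.5814° → 219.4186° (mod 360°)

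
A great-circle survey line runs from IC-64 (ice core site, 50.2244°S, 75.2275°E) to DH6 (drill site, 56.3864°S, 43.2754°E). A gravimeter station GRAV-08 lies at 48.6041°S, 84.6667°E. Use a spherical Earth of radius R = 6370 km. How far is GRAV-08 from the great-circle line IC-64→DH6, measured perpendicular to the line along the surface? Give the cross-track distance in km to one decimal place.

231.9 km

δ₁₃ = central angle IC-64→GRAV-08 = 0.110764 rad  (haversine)
θ₁₃ = bearing IC-64→GRAV-08 = 78.840°,  θ₁₂ = bearing IC-64→DH6 = 239.612°
dₓₜ = R·arcsin(sin δ₁₃ · sin(θ₁₃ − θ₁₂)) = 6370·arcsin(0.11054·sin(-160.772°)) = -231.941 km
|dₓₜ| = 231.941 km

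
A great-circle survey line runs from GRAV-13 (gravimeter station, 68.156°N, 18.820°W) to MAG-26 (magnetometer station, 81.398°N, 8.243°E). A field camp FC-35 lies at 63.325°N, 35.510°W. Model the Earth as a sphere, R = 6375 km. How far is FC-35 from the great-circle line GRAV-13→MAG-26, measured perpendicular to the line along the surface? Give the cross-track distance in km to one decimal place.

δ₁₃ = central angle GRAV-13→FC-35 = 0.145658 rad  (haversine)
θ₁₃ = bearing GRAV-13→FC-35 = 242.659°,  θ₁₂ = bearing GRAV-13→MAG-26 = 15.567°
dₓₜ = R·arcsin(sin δ₁₃ · sin(θ₁₃ − θ₁₂)) = 6375·arcsin(0.14514·sin(227.092°)) = -679.007 km
|dₓₜ| = 679.007 km

679.0 km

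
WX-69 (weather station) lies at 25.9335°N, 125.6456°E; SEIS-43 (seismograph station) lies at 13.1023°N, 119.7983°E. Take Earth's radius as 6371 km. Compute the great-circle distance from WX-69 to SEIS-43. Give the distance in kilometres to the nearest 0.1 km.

1552.1 km

Δφ = -12.8312°,  Δλ = -5.8473°
a = sin²(Δφ/2) + cos φ₁ cos φ₂ sin²(Δλ/2) = 0.014764
c = 2·arcsin(√a) = 0.243619 rad = 13.9584°
d = R·c = 6371 × 0.243619 = 1552.1 km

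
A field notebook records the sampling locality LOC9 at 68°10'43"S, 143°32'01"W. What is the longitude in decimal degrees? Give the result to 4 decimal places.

143.5336°W

143° + 32′/60 + 1″/3600 = 143 + 0.53333 + 0.00028 = 143.5336°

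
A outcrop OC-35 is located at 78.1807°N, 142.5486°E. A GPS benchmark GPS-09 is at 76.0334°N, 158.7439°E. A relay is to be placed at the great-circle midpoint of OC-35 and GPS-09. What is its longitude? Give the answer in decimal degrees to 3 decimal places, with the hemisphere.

Bx = cos φ₂ cos Δλ = 0.231778,  By = cos φ₂ sin Δλ = 0.067317
φₘ = atan2(sin φ₁ + sin φ₂, √((cos φ₁ + Bx)² + By²)) = 77.23053°
λₘ = λ₁ + atan2(By, cos φ₁ + Bx) = 151.31365°

151.314°E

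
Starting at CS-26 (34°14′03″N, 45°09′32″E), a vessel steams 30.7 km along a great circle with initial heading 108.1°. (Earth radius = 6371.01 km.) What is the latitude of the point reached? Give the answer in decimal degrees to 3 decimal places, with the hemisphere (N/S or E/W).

34.148°N

CS-26: φ = +34.23417°, λ = +45.15889°
δ = d/R = 30.7/6371.01 = 0.004819 rad
φ₂ = arcsin(sin φ₁ cos δ + cos φ₁ sin δ cos θ)
   = arcsin(0.56258·0.99999 + 0.82675·0.00482·-0.31068) = 34.14798°
λ₂ = λ₁ + atan2(sin θ sin δ cos φ₁, cos δ − sin φ₁ sin φ₂) = 45.47599°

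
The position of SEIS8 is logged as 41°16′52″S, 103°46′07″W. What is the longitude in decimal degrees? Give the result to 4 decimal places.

103° + 46′/60 + 7″/3600 = 103 + 0.76667 + 0.00194 = 103.7686°

103.7686°W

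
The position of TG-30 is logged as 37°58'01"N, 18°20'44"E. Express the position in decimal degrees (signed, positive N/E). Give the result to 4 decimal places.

+37.9669°, +18.3456°

lat: 37.9669° N → +37.9669°
lon: 18.3456° E → +18.3456°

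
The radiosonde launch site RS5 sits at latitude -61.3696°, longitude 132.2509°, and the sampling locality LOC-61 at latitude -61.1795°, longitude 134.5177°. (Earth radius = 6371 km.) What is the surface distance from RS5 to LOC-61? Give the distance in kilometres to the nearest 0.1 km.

Δφ = 0.1901°,  Δλ = 2.2668°
a = sin²(Δφ/2) + cos φ₁ cos φ₂ sin²(Δλ/2) = 0.000093
c = 2·arcsin(√a) = 0.019301 rad = 1.1059°
d = R·c = 6371 × 0.019301 = 123.0 km

123.0 km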